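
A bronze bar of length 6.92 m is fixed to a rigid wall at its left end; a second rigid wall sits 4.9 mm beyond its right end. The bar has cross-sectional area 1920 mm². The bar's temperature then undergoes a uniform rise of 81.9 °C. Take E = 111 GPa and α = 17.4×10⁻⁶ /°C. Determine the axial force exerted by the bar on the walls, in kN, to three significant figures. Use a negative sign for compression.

Free thermal expansion αLΔT = 17.4e-6 · 6920 · 81.9 = 9.861 mm.
The walls engage after the gap closes; constrained expansion = 9.861 − 4.9 = 4.961 mm.
The walls impose strain ε = −(4.961)/6920 = -7.1697e-04; σ = Eε = 111000 · -7.1697e-04 = -79.58 MPa.
Wall reaction R = σ·A = -79.58·1920 = -152800 N = -152.8 kN.

-153 kN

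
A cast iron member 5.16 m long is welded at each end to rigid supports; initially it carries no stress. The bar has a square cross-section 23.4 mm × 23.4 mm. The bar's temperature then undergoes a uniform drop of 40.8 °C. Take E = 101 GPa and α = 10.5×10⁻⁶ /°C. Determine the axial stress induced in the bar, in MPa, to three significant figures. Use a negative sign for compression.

43.3 MPa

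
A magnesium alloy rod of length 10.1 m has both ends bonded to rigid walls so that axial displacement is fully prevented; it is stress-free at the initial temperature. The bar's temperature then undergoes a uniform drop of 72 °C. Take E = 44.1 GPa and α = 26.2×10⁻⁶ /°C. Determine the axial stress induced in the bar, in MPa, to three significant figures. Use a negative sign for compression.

83.2 MPa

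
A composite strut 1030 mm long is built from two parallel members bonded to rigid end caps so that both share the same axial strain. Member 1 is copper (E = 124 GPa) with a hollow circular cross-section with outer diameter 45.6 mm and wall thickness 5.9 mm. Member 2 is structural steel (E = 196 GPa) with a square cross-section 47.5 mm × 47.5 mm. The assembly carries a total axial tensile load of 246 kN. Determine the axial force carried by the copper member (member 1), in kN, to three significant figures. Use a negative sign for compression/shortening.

A_1 = 735.9 mm².
A_2 = 2256 mm².
Equal strain + equilibrium ⇒ each member carries load in proportion to AE: A₁E₁ = 91250000 N, A₂E₂ = 442200000 N, ΣAE = 533500000 N.
F₁ = P·A₁E₁/ΣAE = 246000·91250000/533500000 = 42080 N.

42.1 kN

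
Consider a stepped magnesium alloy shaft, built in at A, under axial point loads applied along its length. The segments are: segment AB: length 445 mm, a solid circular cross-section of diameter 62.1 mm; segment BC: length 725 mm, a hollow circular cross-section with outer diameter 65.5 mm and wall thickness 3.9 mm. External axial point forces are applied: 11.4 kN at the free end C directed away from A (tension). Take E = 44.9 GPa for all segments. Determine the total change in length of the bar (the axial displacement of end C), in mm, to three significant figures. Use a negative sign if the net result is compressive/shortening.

Internal axial forces (sectioning from the free end, tension +): N_BC = 11.4 kN, N_AB = 11.4 kN.
A_AB = 3029 mm².
A_BC = 754.7 mm².
δ_AB = 11400·445/(3029·44900) = 0.0373 mm
δ_BC = 11400·725/(754.7·44900) = 0.2439 mm
δ = Σδ_i = 0.2812 mm.

0.281 mm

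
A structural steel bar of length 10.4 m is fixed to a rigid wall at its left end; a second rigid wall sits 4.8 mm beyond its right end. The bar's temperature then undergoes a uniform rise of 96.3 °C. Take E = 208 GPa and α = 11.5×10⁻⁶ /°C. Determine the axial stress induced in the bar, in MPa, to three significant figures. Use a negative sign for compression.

-134 MPa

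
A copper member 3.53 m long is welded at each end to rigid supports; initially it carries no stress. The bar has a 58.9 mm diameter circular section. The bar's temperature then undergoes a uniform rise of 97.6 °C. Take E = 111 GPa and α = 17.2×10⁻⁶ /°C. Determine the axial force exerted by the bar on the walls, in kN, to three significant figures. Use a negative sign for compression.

-508 kN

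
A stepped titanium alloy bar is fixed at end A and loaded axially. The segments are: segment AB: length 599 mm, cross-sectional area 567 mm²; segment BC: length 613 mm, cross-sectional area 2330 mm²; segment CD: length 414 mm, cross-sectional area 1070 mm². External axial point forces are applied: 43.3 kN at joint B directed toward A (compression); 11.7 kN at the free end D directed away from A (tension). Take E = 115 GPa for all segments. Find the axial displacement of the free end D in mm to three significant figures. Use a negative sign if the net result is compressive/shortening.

-0.224 mm

Internal axial forces (sectioning from the free end, tension +): N_CD = 11.7 kN, N_BC = 11.7 kN, N_AB = -31.6 kN.
δ_AB = -31600·599/(567·115000) = -0.2903 mm
δ_BC = 11700·613/(2330·115000) = 0.02677 mm
δ_CD = 11700·414/(1070·115000) = 0.03936 mm
δ = Σδ_i = -0.2242 mm.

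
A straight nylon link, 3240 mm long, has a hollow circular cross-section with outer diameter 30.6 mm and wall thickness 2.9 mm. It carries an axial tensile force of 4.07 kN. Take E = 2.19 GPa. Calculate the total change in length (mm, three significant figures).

A = 252.4 mm².
δ_mech = NL/(AE) = 4070·3240/(252.4·2190) = 23.86 mm.

23.9 mm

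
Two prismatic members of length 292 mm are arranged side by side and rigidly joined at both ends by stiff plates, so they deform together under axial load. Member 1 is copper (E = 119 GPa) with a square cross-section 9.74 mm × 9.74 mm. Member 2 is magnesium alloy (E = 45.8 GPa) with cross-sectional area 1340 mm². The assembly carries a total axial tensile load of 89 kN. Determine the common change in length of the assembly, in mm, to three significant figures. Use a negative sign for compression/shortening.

A_1 = 94.87 mm².
Equal strain + equilibrium ⇒ each member carries load in proportion to AE: A₁E₁ = 11290000 N, A₂E₂ = 61370000 N, ΣAE = 72660000 N.
δ = PL/ΣAE = 89000·292/72660000 = 0.3577 mm.

0.358 mm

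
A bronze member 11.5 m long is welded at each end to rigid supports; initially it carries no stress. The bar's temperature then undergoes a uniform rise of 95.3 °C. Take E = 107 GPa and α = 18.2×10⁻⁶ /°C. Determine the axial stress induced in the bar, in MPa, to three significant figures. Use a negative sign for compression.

Free thermal expansion αLΔT = 18.2e-6 · 11500 · 95.3 = 19.95 mm.
The walls impose strain ε = −(19.95)/11500 = -1.7345e-03; σ = Eε = 107000 · -1.7345e-03 = -185.6 MPa.

-186 MPa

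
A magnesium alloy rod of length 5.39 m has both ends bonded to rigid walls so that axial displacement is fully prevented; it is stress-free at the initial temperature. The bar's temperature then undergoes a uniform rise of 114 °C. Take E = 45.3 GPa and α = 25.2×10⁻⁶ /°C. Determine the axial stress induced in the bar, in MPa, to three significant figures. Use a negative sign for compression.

-130 MPa

Free thermal expansion αLΔT = 25.2e-6 · 5390 · 114 = 15.48 mm.
The walls impose strain ε = −(15.48)/5390 = -2.8728e-03; σ = Eε = 45300 · -2.8728e-03 = -130.1 MPa.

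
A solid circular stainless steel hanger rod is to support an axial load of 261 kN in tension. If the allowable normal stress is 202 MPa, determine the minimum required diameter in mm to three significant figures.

40.6 mm

Required area A ≥ P/σ_allow = 261000/202 = 1292 mm².
For a solid circular section, d ≥ √(4A/π) = 40.56 mm.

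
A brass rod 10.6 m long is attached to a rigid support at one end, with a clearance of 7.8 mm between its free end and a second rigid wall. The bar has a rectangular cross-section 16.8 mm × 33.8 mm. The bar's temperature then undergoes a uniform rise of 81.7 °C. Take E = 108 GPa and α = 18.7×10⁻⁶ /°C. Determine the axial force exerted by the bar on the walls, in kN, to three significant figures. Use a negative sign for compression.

-48.6 kN

Free thermal expansion αLΔT = 18.7e-6 · 10600 · 81.7 = 16.19 mm.
The walls engage after the gap closes; constrained expansion = 16.19 − 7.8 = 8.395 mm.
The walls impose strain ε = −(8.395)/10600 = -7.9194e-04; σ = Eε = 108000 · -7.9194e-04 = -85.53 MPa.
Wall reaction R = σ·A = -85.53·567.8 = -48570 N = -48.57 kN.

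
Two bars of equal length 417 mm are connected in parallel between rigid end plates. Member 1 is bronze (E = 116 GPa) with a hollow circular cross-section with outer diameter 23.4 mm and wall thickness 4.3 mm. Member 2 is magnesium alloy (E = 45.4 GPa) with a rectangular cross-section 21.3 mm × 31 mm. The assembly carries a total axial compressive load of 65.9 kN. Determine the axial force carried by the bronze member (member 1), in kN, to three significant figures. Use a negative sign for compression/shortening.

A_1 = 258 mm².
A_2 = 660.3 mm².
Equal strain + equilibrium ⇒ each member carries load in proportion to AE: A₁E₁ = 29930000 N, A₂E₂ = 29980000 N, ΣAE = 59910000 N.
F₁ = P·A₁E₁/ΣAE = -65900·29930000/59910000 = -32920 N.

-32.9 kN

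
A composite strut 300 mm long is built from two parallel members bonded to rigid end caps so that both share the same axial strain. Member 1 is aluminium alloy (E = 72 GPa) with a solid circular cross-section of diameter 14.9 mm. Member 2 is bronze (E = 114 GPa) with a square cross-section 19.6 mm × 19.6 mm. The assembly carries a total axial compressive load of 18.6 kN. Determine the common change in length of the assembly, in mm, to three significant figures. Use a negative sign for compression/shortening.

A_1 = 174.4 mm².
A_2 = 384.2 mm².
Equal strain + equilibrium ⇒ each member carries load in proportion to AE: A₁E₁ = 12550000 N, A₂E₂ = 43790000 N, ΣAE = 56350000 N.
δ = PL/ΣAE = -18600·300/56350000 = -0.09903 mm.

-0.0990 mm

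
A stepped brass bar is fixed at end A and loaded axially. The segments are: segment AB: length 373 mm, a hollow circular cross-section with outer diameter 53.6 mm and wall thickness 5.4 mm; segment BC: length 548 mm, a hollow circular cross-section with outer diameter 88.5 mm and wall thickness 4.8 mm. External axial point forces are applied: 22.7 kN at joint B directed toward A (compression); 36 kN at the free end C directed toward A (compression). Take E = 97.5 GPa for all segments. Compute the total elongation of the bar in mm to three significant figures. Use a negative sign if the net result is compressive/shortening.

Internal axial forces (sectioning from the free end, tension +): N_BC = -36 kN, N_AB = -58.7 kN.
A_AB = 817.7 mm².
A_BC = 1262 mm².
δ_AB = -58700·373/(817.7·97500) = -0.2746 mm
δ_BC = -36000·548/(1262·97500) = -0.1603 mm
δ = Σδ_i = -0.4349 mm.

-0.435 mm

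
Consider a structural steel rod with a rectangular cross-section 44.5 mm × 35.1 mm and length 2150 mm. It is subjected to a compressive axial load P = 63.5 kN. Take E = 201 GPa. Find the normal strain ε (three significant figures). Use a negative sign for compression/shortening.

-2.02e-04

A = 1562 mm².
σ = N/A = -40.65 MPa; ε = σ/E = -40.65/201000 = -2.023e-04.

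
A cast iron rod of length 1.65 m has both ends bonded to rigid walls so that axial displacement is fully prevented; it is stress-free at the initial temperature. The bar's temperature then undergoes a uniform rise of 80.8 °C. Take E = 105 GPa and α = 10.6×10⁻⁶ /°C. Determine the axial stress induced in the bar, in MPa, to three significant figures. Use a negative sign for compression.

Free thermal expansion αLΔT = 10.6e-6 · 1650 · 80.8 = 1.413 mm.
The walls impose strain ε = −(1.413)/1650 = -8.5648e-04; σ = Eε = 105000 · -8.5648e-04 = -89.93 MPa.

-89.9 MPa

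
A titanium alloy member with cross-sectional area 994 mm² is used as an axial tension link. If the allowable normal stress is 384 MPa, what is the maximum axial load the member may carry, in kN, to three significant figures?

P_max = σ_allow · A = 384 · 994 = 381700 N = 381.7 kN.

382 kN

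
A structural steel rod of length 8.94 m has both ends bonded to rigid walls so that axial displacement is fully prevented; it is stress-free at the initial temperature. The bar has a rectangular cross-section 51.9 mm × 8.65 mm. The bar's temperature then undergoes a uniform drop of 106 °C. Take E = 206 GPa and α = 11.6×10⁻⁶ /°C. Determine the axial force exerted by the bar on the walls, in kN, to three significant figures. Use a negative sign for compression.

114 kN

Free thermal expansion αLΔT = 11.6e-6 · 8940 · -106 = -10.99 mm.
The walls impose strain ε = −(-10.99)/8940 = 1.2296e-03; σ = Eε = 206000 · 1.2296e-03 = 253.3 MPa.
Wall reaction R = σ·A = 253.3·448.9 = 113700 N = 113.7 kN.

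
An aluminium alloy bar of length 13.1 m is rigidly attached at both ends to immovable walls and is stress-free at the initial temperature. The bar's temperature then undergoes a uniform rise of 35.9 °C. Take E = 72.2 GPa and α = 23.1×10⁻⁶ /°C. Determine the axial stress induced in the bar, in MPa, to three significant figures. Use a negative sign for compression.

-59.9 MPa

Free thermal expansion αLΔT = 23.1e-6 · 13100 · 35.9 = 10.86 mm.
The walls impose strain ε = −(10.86)/13100 = -8.2929e-04; σ = Eε = 72200 · -8.2929e-04 = -59.87 MPa.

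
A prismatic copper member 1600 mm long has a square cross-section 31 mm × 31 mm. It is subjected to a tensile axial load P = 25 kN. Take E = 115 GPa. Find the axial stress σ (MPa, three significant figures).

26.0 MPa

A = 961 mm².
σ = N/A = 25000/961 = 26.01 MPa.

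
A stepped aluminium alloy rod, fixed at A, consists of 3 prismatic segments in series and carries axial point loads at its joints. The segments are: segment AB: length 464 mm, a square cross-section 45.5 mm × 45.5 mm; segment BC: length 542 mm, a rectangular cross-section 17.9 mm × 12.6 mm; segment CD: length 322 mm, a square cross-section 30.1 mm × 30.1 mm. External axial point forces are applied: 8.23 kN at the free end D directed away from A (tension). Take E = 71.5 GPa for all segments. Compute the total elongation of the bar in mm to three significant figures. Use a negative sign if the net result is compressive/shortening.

0.343 mm

Internal axial forces (sectioning from the free end, tension +): N_CD = 8.23 kN, N_BC = 8.23 kN, N_AB = 8.23 kN.
A_AB = 2070 mm².
A_BC = 225.5 mm².
A_CD = 906 mm².
δ_AB = 8230·464/(2070·71500) = 0.0258 mm
δ_BC = 8230·542/(225.5·71500) = 0.2766 mm
δ_CD = 8230·322/(906·71500) = 0.04091 mm
δ = Σδ_i = 0.3433 mm.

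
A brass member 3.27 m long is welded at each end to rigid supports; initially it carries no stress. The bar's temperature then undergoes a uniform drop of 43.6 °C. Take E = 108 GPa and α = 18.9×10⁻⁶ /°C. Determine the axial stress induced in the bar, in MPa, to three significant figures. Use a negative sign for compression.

Free thermal expansion αLΔT = 18.9e-6 · 3270 · -43.6 = -2.695 mm.
The walls impose strain ε = −(-2.695)/3270 = 8.2404e-04; σ = Eε = 108000 · 8.2404e-04 = 89 MPa.

89.0 MPa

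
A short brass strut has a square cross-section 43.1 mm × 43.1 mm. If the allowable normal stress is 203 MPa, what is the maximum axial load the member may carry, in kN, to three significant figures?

377 kN

A = 1858 mm².
P_max = σ_allow · A = 203 · 1858 = 377100 N = 377.1 kN.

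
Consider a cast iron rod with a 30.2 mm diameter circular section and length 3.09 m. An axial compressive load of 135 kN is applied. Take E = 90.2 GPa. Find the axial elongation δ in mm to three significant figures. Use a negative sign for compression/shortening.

A = 716.3 mm².
δ_mech = NL/(AE) = -135000·3090/(716.3·90200) = -6.456 mm.

-6.46 mm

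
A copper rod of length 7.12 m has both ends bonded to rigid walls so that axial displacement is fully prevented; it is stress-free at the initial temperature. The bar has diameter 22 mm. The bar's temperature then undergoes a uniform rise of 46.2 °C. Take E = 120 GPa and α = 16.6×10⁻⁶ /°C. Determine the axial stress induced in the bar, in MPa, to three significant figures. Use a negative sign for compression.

-92.0 MPa

Free thermal expansion αLΔT = 16.6e-6 · 7120 · 46.2 = 5.46 mm.
The walls impose strain ε = −(5.46)/7120 = -7.6692e-04; σ = Eε = 120000 · -7.6692e-04 = -92.03 MPa.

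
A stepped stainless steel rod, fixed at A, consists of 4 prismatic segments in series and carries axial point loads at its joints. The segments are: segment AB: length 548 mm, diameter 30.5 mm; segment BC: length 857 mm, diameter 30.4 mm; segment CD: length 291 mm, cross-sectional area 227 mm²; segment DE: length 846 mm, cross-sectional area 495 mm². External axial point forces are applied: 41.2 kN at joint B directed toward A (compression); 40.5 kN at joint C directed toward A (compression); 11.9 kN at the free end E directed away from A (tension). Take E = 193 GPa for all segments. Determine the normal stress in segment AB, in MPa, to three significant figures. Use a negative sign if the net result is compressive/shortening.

Internal axial forces (sectioning from the free end, tension +): N_DE = 11.9 kN, N_CD = 11.9 kN, N_BC = -28.6 kN, N_AB = -69.8 kN.
A_AB = 730.6 mm².
σ_AB = N_AB/A_AB = -69800/730.6 = -95.54 MPa.

-95.5 MPa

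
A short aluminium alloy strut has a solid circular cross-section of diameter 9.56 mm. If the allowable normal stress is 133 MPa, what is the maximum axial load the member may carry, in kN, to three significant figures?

A = 71.78 mm².
P_max = σ_allow · A = 133 · 71.78 = 9547 N = 9.547 kN.

9.55 kN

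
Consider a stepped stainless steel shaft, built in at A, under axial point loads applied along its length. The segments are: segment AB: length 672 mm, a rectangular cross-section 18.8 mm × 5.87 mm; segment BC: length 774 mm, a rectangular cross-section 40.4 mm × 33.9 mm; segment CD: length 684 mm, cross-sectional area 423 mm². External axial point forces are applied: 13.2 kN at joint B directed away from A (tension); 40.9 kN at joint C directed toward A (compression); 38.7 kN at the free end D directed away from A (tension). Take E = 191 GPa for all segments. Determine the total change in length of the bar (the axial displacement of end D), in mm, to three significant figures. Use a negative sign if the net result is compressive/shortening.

Internal axial forces (sectioning from the free end, tension +): N_CD = 38.7 kN, N_BC = -2.2 kN, N_AB = 11 kN.
A_AB = 110.4 mm².
A_BC = 1370 mm².
δ_AB = 11000·672/(110.4·191000) = 0.3507 mm
δ_BC = -2200·774/(1370·191000) = -0.00651 mm
δ_CD = 38700·684/(423·191000) = 0.3276 mm
δ = Σδ_i = 0.6718 mm.

0.672 mm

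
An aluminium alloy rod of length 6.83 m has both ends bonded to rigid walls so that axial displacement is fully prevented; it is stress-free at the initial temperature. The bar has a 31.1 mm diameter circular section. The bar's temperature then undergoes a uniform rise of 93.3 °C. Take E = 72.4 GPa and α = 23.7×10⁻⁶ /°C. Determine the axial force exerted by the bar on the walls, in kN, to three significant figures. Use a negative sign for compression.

-122 kN

Free thermal expansion αLΔT = 23.7e-6 · 6830 · 93.3 = 15.1 mm.
The walls impose strain ε = −(15.1)/6830 = -2.2112e-03; σ = Eε = 72400 · -2.2112e-03 = -160.1 MPa.
Wall reaction R = σ·A = -160.1·759.6 = -121600 N = -121.6 kN.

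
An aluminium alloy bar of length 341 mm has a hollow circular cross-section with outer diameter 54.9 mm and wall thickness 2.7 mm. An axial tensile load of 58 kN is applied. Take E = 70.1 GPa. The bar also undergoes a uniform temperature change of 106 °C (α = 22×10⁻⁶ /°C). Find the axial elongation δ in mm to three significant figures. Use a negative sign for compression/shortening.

1.43 mm

A = 442.8 mm².
δ_mech = NL/(AE) = 58000·341/(442.8·70100) = 0.6372 mm.
δ_thermal = αLΔT = 22e-6·341·106 = 0.7952 mm.
δ = δ_mech + δ_thermal = 1.432 mm.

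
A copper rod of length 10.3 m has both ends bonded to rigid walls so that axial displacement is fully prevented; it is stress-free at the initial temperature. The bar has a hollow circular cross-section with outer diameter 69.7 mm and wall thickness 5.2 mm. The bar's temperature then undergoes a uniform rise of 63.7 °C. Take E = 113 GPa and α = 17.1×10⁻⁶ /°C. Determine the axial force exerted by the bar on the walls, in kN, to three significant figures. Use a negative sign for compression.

Free thermal expansion αLΔT = 17.1e-6 · 10300 · 63.7 = 11.22 mm.
The walls impose strain ε = −(11.22)/10300 = -1.0893e-03; σ = Eε = 113000 · -1.0893e-03 = -123.1 MPa.
Wall reaction R = σ·A = -123.1·1054 = -129700 N = -129.7 kN.

-130 kN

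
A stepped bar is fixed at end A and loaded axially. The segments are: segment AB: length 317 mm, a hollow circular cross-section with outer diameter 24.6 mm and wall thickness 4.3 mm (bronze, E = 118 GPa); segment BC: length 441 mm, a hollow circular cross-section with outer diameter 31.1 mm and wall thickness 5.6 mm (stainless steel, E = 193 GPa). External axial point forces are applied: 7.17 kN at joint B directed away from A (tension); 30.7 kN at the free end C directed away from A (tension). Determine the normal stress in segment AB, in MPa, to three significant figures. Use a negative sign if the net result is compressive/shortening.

Internal axial forces (sectioning from the free end, tension +): N_BC = 30.7 kN, N_AB = 37.87 kN.
A_AB = 274.2 mm².
σ_AB = N_AB/A_AB = 37870/274.2 = 138.1 MPa.

138 MPa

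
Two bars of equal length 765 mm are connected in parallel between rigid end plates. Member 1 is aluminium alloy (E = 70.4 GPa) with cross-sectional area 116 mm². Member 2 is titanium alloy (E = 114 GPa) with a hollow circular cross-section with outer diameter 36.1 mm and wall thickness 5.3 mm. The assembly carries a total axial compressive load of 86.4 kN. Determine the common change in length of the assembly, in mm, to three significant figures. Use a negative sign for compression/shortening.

-0.992 mm

A_2 = 512.8 mm².
Equal strain + equilibrium ⇒ each member carries load in proportion to AE: A₁E₁ = 8166000 N, A₂E₂ = 58460000 N, ΣAE = 66630000 N.
δ = PL/ΣAE = -86400·765/66630000 = -0.992 mm.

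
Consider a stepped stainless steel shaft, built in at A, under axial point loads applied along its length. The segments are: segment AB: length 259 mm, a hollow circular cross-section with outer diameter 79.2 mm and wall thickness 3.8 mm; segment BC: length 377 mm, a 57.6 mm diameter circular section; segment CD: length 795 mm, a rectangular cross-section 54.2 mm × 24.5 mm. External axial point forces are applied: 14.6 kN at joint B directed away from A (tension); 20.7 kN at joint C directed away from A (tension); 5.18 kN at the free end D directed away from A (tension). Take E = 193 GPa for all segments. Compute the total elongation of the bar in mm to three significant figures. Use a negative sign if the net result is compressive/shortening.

Internal axial forces (sectioning from the free end, tension +): N_CD = 5.18 kN, N_BC = 25.88 kN, N_AB = 40.48 kN.
A_AB = 900.1 mm².
A_BC = 2606 mm².
A_CD = 1328 mm².
δ_AB = 40480·259/(900.1·193000) = 0.06035 mm
δ_BC = 25880·377/(2606·193000) = 0.0194 mm
δ_CD = 5180·795/(1328·193000) = 0.01607 mm
δ = Σδ_i = 0.09582 mm.

0.0958 mm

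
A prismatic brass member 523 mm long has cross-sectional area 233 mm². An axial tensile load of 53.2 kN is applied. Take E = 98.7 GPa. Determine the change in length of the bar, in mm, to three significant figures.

1.21 mm

δ_mech = NL/(AE) = 53200·523/(233·98700) = 1.21 mm.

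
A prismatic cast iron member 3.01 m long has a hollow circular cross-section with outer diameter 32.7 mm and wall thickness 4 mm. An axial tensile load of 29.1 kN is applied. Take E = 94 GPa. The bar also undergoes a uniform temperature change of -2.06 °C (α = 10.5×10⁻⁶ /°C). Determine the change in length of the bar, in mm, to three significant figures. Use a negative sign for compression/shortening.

A = 360.7 mm².
δ_mech = NL/(AE) = 29100·3010/(360.7·94000) = 2.584 mm.
δ_thermal = αLΔT = 10.5e-6·3010·-2.06 = -0.06511 mm.
δ = δ_mech + δ_thermal = 2.519 mm.

2.52 mm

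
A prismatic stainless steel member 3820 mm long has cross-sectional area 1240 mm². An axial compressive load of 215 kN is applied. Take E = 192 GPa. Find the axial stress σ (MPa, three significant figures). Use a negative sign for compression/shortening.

σ = N/A = -215000/1240 = -173.4 MPa.

-173 MPa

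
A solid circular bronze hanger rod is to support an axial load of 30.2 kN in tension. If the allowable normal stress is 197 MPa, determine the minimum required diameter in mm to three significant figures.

14.0 mm

Required area A ≥ P/σ_allow = 30200/197 = 153.3 mm².
For a solid circular section, d ≥ √(4A/π) = 13.97 mm.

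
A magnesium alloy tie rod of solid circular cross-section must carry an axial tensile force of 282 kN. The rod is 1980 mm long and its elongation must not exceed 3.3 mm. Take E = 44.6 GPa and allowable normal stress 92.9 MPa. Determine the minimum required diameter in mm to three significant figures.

Required area A ≥ P/σ_allow = 282000/92.9 = 3036 mm².
For a solid circular section, d ≥ √(4A/π) = 62.17 mm.
Elongation limit: A ≥ PL/(Eδ_allow) = 282000·1980/(44600·3.3) = 3794 mm² ⇒ d ≥ 69.5 mm.
The elongation limit governs.

69.5 mm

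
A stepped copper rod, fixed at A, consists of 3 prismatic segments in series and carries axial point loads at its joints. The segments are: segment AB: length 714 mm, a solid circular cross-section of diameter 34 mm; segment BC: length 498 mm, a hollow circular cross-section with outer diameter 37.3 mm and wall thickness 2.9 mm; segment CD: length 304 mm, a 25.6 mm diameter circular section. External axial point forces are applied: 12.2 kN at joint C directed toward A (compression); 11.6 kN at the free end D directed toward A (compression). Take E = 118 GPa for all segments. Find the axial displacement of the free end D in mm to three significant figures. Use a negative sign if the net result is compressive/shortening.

-0.537 mm

Internal axial forces (sectioning from the free end, tension +): N_CD = -11.6 kN, N_BC = -23.8 kN, N_AB = -23.8 kN.
A_AB = 907.9 mm².
A_BC = 313.4 mm².
A_CD = 514.7 mm².
δ_AB = -23800·714/(907.9·118000) = -0.1586 mm
δ_BC = -23800·498/(313.4·118000) = -0.3205 mm
δ_CD = -11600·304/(514.7·118000) = -0.05806 mm
δ = Σδ_i = -0.5372 mm.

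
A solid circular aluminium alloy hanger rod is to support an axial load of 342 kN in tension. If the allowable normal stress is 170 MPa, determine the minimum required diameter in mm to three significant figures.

Required area A ≥ P/σ_allow = 342000/170 = 2012 mm².
For a solid circular section, d ≥ √(4A/π) = 50.61 mm.

50.6 mm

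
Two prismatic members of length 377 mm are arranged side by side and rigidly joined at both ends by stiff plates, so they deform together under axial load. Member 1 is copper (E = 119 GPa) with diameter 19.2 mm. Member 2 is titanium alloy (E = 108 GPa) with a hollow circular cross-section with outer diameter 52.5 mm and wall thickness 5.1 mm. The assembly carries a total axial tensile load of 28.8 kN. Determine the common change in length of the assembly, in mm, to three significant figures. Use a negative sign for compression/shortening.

0.0932 mm

A_1 = 289.5 mm².
A_2 = 759.4 mm².
Equal strain + equilibrium ⇒ each member carries load in proportion to AE: A₁E₁ = 34450000 N, A₂E₂ = 82020000 N, ΣAE = 116500000 N.
δ = PL/ΣAE = 28800·377/116500000 = 0.09322 mm.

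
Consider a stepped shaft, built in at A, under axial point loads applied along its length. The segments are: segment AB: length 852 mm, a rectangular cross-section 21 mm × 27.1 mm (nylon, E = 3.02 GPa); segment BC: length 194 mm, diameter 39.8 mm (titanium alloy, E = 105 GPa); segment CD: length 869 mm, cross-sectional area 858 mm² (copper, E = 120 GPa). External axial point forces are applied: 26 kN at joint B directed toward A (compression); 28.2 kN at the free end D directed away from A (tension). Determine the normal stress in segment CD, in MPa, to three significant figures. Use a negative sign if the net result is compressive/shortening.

Internal axial forces (sectioning from the free end, tension +): N_CD = 28.2 kN, N_BC = 28.2 kN, N_AB = 2.2 kN.
σ_CD = N_CD/A_CD = 28200/858 = 32.87 MPa.

32.9 MPa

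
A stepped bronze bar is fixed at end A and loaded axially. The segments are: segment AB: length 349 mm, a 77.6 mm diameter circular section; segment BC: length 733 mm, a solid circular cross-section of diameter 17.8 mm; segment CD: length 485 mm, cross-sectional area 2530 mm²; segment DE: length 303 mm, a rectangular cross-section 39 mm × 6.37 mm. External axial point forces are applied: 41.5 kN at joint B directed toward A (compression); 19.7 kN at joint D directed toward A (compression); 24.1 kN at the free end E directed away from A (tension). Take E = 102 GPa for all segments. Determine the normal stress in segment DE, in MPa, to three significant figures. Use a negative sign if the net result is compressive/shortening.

97.0 MPa

Internal axial forces (sectioning from the free end, tension +): N_DE = 24.1 kN, N_CD = 4.4 kN, N_BC = 4.4 kN, N_AB = -37.1 kN.
A_DE = 248.4 mm².
σ_DE = N_DE/A_DE = 24100/248.4 = 97.01 MPa.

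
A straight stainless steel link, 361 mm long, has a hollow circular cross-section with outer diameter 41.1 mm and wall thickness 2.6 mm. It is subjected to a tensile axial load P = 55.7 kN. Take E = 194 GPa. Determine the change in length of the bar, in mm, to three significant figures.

A = 314.5 mm².
δ_mech = NL/(AE) = 55700·361/(314.5·194000) = 0.3296 mm.

0.330 mm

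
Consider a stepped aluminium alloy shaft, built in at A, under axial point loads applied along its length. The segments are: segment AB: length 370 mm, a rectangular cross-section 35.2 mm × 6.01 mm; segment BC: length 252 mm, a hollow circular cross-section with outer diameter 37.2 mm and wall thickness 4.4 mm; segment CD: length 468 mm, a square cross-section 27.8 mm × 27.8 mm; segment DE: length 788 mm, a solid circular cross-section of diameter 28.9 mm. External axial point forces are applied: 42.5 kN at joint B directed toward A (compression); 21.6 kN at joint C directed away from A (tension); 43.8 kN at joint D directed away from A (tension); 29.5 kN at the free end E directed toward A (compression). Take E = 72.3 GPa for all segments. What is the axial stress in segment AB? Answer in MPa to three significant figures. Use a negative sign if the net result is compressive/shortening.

-31.2 MPa

Internal axial forces (sectioning from the free end, tension +): N_DE = -29.5 kN, N_CD = 14.3 kN, N_BC = 35.9 kN, N_AB = -6.6 kN.
A_AB = 211.6 mm².
σ_AB = N_AB/A_AB = -6600/211.6 = -31.2 MPa.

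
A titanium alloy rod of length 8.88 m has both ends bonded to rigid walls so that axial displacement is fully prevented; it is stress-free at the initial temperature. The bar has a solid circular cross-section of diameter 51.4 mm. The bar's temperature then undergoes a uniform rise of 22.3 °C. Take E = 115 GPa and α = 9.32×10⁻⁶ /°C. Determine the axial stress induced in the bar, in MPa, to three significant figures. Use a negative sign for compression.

-23.9 MPa

Free thermal expansion αLΔT = 9.32e-6 · 8880 · 22.3 = 1.846 mm.
The walls impose strain ε = −(1.846)/8880 = -2.0784e-04; σ = Eε = 115000 · -2.0784e-04 = -23.9 MPa.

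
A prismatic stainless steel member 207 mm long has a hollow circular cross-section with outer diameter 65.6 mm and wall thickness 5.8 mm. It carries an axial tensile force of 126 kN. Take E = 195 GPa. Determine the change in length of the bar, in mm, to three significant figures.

A = 1090 mm².
δ_mech = NL/(AE) = 126000·207/(1090·195000) = 0.1228 mm.

0.123 mm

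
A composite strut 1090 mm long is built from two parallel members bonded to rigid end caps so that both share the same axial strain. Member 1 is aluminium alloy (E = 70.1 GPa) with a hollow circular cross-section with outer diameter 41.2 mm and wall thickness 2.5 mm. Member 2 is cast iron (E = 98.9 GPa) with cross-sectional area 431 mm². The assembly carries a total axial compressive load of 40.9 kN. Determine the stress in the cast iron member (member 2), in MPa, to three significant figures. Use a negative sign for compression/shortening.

A_1 = 303.9 mm².
Equal strain + equilibrium ⇒ each member carries load in proportion to AE: A₁E₁ = 21310000 N, A₂E₂ = 42630000 N, ΣAE = 63930000 N.
σ₂ = P·E₂/ΣAE = -40900·98900/63930000 = -63.27 MPa.

-63.3 MPa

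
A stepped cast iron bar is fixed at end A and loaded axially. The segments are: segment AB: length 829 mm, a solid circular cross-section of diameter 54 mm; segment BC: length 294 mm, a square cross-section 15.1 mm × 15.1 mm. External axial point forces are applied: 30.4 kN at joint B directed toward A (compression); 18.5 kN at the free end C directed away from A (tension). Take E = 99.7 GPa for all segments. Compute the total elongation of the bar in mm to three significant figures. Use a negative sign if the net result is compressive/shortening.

0.196 mm

Internal axial forces (sectioning from the free end, tension +): N_BC = 18.5 kN, N_AB = -11.9 kN.
A_AB = 2290 mm².
A_BC = 228 mm².
δ_AB = -11900·829/(2290·99700) = -0.0432 mm
δ_BC = 18500·294/(228·99700) = 0.2393 mm
δ = Σδ_i = 0.1961 mm.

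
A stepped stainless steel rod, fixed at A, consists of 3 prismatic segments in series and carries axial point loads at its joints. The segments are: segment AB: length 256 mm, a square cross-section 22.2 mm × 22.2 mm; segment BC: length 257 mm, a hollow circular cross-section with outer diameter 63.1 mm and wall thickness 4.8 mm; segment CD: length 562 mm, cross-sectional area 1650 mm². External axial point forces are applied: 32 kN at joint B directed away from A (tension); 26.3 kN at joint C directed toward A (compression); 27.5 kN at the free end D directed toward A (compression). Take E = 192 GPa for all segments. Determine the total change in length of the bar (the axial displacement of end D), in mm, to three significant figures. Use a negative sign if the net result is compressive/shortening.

-0.190 mm

Internal axial forces (sectioning from the free end, tension +): N_CD = -27.5 kN, N_BC = -53.8 kN, N_AB = -21.8 kN.
A_AB = 492.8 mm².
A_BC = 879.1 mm².
δ_AB = -21800·256/(492.8·192000) = -0.05898 mm
δ_BC = -53800·257/(879.1·192000) = -0.08191 mm
δ_CD = -27500·562/(1650·192000) = -0.04878 mm
δ = Σδ_i = -0.1897 mm.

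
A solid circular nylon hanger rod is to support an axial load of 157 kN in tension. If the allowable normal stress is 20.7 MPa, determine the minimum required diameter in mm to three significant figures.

Required area A ≥ P/σ_allow = 157000/20.7 = 7585 mm².
For a solid circular section, d ≥ √(4A/π) = 98.27 mm.

98.3 mm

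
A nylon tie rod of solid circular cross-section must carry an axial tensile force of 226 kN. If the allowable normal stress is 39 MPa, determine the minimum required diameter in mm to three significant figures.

Required area A ≥ P/σ_allow = 226000/39 = 5795 mm².
For a solid circular section, d ≥ √(4A/π) = 85.9 mm.

85.9 mm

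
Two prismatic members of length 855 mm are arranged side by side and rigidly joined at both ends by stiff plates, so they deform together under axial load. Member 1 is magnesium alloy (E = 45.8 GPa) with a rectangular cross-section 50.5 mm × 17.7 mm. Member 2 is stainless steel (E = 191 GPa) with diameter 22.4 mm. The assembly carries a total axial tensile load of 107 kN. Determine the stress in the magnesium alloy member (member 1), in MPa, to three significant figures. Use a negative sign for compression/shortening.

A_1 = 893.8 mm².
A_2 = 394.1 mm².
Equal strain + equilibrium ⇒ each member carries load in proportion to AE: A₁E₁ = 40940000 N, A₂E₂ = 75270000 N, ΣAE = 116200000 N.
σ₁ = P·E₁/ΣAE = 107000·45800/116200000 = 42.17 MPa.

42.2 MPa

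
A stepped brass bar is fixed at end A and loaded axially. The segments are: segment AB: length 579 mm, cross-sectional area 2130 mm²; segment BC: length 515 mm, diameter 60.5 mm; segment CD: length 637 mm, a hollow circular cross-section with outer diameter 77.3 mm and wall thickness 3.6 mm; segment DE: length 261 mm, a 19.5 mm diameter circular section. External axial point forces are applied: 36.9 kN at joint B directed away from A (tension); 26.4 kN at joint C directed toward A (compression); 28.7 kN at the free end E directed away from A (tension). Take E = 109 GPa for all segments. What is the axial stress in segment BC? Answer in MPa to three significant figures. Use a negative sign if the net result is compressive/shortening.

0.800 MPa

Internal axial forces (sectioning from the free end, tension +): N_DE = 28.7 kN, N_CD = 28.7 kN, N_BC = 2.3 kN, N_AB = 39.2 kN.
A_BC = 2875 mm².
σ_BC = N_BC/A_BC = 2300/2875 = 0.8001 MPa.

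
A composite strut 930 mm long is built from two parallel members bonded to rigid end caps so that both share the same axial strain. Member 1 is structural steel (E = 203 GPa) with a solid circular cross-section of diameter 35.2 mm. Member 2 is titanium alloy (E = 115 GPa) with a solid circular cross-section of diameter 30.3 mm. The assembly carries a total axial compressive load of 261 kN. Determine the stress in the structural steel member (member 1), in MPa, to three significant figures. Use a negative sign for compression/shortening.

-189 MPa

A_1 = 973.1 mm².
A_2 = 721.1 mm².
Equal strain + equilibrium ⇒ each member carries load in proportion to AE: A₁E₁ = 197500000 N, A₂E₂ = 82920000 N, ΣAE = 280500000 N.
σ₁ = P·E₁/ΣAE = -261000·203000/280500000 = -188.9 MPa.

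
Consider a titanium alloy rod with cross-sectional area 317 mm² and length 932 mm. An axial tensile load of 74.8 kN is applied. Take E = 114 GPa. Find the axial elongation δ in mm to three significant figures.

δ_mech = NL/(AE) = 74800·932/(317·114000) = 1.929 mm.

1.93 mm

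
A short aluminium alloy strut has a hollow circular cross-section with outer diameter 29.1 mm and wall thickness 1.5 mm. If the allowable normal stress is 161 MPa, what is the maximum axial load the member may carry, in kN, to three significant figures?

20.9 kN

A = 130.1 mm².
P_max = σ_allow · A = 161 · 130.1 = 20940 N = 20.94 kN.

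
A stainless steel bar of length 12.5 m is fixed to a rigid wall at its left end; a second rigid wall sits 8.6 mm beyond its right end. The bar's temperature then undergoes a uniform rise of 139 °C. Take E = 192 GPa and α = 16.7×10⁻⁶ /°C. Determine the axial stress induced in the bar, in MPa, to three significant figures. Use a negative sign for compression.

-314 MPa

Free thermal expansion αLΔT = 16.7e-6 · 12500 · 139 = 29.02 mm.
The walls engage after the gap closes; constrained expansion = 29.02 − 8.6 = 20.42 mm.
The walls impose strain ε = −(20.42)/12500 = -1.6333e-03; σ = Eε = 192000 · -1.6333e-03 = -313.6 MPa.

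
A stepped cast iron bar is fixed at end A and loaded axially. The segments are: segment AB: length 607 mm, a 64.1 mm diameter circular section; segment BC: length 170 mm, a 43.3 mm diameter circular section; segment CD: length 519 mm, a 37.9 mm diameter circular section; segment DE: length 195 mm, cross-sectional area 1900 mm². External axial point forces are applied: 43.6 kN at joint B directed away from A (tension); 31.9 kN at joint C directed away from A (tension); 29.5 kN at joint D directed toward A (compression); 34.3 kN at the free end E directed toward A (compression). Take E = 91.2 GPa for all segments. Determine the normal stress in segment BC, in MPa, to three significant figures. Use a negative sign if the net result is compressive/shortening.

-21.7 MPa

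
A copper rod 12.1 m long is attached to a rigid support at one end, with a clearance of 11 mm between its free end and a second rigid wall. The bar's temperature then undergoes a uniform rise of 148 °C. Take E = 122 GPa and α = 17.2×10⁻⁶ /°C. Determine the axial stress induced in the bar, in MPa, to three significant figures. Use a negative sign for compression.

Free thermal expansion αLΔT = 17.2e-6 · 12100 · 148 = 30.8 mm.
The walls engage after the gap closes; constrained expansion = 30.8 − 11 = 19.8 mm.
The walls impose strain ε = −(19.8)/12100 = -1.6365e-03; σ = Eε = 122000 · -1.6365e-03 = -199.7 MPa.

-200 MPa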